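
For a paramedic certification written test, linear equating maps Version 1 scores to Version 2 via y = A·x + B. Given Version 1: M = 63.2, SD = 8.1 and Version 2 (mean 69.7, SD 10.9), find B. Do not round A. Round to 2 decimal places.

-15.35

A = SD_Y / SD_X = 10.9 / 8.1 = 1.345679
B = M_Y − A·M_X = 69.7 − 1.345679 × 63.2 = -15.35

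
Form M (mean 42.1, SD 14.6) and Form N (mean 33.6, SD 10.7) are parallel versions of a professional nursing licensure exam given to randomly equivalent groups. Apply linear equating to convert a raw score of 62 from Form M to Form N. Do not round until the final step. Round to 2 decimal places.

48.18

Linear equating: y = (SD_Y/SD_X)(x − M_X) + M_Y
y = (10.7/14.6)(62 − 42.1) + 33.6
y = 0.732877 × 19.9 + 33.6 = 14.5842 + 33.6 = 48.18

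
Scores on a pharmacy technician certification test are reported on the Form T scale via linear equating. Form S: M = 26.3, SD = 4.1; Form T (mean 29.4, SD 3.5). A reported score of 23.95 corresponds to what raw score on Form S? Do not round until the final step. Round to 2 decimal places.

Invert y = (SD_Y/SD_X)(x − M_X) + M_Y:
x = (SD_X/SD_Y)(y − M_Y) + M_X = (4.1/3.5)(23.95 − 29.4) + 26.3
x = 1.171429 × -5.450 + 26.3 = 19.92

19.92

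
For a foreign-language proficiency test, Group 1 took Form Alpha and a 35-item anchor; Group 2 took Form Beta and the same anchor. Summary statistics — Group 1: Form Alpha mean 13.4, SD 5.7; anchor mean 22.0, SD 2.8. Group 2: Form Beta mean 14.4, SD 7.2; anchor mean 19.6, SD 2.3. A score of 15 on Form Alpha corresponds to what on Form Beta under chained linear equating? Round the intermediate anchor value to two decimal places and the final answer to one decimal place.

24.4

Form Alpha → anchor (Group 1): v = (2.8/5.7)(15 − 13.4) + 22.0 = 22.79
anchor → Form Beta (Group 2): y = (7.2/2.3)(22.79 − 19.6) + 14.4 = 24.4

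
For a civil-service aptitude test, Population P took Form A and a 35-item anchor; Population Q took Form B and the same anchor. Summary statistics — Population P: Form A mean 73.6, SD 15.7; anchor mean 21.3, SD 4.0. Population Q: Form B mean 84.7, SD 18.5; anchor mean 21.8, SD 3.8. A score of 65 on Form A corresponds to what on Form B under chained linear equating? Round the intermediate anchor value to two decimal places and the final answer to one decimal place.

Form A → anchor (Population P): v = (4.0/15.7)(65 − 73.6) + 21.3 = 19.11
anchor → Form B (Population Q): y = (18.5/3.8)(19.11 − 21.8) + 84.7 = 71.6

71.6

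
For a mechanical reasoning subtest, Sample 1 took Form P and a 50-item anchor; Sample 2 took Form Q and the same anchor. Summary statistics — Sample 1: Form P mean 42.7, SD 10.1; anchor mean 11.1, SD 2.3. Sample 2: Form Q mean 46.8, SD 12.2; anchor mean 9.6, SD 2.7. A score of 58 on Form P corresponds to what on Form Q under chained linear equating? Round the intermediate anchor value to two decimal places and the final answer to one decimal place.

Form P → anchor (Sample 1): v = (2.3/10.1)(58 − 42.7) + 11.1 = 14.58
anchor → Form Q (Sample 2): y = (12.2/2.7)(14.58 − 9.6) + 46.8 = 69.3

69.3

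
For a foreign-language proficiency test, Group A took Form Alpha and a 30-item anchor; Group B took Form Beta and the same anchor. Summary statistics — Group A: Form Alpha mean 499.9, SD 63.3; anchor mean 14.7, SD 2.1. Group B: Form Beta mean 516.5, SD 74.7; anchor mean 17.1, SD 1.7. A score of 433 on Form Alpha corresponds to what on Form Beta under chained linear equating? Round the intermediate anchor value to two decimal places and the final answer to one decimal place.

Form Alpha → anchor (Group A): v = (2.1/63.3)(433 − 499.9) + 14.7 = 12.48
anchor → Form Beta (Group B): y = (74.7/1.7)(12.48 − 17.1) + 516.5 = 313.5

313.5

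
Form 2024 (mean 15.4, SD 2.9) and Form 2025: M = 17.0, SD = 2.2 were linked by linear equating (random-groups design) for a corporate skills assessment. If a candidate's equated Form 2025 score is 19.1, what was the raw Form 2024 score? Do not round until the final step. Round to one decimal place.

Invert y = (SD_Y/SD_X)(x − M_X) + M_Y:
x = (SD_X/SD_Y)(y − M_Y) + M_X = (2.9/2.2)(19.1 − 17.0) + 15.4
x = 1.318182 × 2.100 + 15.4 = 18.2

18.2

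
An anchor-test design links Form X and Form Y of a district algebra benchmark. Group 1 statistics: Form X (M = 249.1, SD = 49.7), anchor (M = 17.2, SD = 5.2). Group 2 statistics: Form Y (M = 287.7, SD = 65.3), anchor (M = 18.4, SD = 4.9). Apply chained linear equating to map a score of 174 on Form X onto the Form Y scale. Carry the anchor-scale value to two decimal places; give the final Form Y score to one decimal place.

167.0

Form X → anchor (Group 1): v = (5.2/49.7)(174 − 249.1) + 17.2 = 9.34
anchor → Form Y (Group 2): y = (65.3/4.9)(9.34 − 18.4) + 287.7 = 167.0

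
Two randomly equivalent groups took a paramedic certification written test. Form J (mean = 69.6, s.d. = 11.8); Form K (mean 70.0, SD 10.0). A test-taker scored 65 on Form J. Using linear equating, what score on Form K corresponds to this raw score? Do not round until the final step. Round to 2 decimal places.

Linear equating: y = (SD_Y/SD_X)(x − M_X) + M_Y
y = (10.0/11.8)(65 − 69.6) + 70.0
y = 0.847458 × -4.6 + 70.0 = -3.8983 + 70.0 = 66.10

66.10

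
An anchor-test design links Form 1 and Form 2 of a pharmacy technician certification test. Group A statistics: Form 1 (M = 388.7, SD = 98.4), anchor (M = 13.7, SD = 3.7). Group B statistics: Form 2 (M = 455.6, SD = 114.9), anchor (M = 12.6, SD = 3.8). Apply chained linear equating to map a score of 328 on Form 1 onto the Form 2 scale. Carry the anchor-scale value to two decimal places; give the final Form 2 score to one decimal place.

Form 1 → anchor (Group A): v = (3.7/98.4)(328 − 388.7) + 13.7 = 11.42
anchor → Form 2 (Group B): y = (114.9/3.8)(11.42 − 12.6) + 455.6 = 419.9

419.9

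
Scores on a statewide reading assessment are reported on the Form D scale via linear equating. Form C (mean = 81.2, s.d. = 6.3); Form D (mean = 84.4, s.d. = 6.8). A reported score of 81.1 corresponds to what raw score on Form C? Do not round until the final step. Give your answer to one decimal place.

Invert y = (SD_Y/SD_X)(x − M_X) + M_Y:
x = (SD_X/SD_Y)(y − M_Y) + M_X = (6.3/6.8)(81.1 − 84.4) + 81.2
x = 0.926471 × -3.300 + 81.2 = 78.1

78.1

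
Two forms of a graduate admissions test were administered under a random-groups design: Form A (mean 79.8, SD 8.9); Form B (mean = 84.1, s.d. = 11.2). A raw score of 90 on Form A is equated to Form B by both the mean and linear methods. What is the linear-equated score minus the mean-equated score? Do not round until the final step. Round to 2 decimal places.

Mean-equated: 90 + (84.1 − 79.8) = 94.30
Linear-equated: (11.2/8.9)(90 − 79.8) + 84.1 = 96.936
Difference = 96.936 − 94.30 = 2.64

2.64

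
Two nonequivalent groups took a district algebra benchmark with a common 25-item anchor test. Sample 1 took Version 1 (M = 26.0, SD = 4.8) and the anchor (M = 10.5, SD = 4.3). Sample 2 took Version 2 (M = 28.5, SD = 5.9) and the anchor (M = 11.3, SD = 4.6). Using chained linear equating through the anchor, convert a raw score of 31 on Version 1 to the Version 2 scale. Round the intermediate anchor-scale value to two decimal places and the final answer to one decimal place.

33.2

Version 1 → anchor (Sample 1): v = (4.3/4.8)(31 − 26.0) + 10.5 = 14.98
anchor → Version 2 (Sample 2): y = (5.9/4.6)(14.98 − 11.3) + 28.5 = 33.2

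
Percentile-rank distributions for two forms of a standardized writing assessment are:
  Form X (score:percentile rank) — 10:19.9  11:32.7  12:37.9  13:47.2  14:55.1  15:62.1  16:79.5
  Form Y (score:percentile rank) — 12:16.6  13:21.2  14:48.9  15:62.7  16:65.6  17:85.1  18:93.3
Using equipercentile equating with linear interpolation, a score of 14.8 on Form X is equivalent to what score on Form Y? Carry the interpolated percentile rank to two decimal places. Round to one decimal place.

14.9

PR of 14.8 on Form X: 55.1 + (14.8 − 14)/(15 − 14) × (62.1 − 55.1) = 60.70
On Form Y, PR 60.70 falls between score 14 (PR 48.9) and 15 (PR 62.7).
Interpolate: 14 + (60.70 − 48.9)/(62.7 − 48.9) × (15 − 14) = 14.9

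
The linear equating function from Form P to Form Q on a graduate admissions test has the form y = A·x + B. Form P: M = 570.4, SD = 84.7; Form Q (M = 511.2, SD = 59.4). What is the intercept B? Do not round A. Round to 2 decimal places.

A = SD_Y / SD_X = 59.4 / 84.7 = 0.701299
B = M_Y − A·M_X = 511.2 − 0.701299 × 570.4 = 111.18

111.18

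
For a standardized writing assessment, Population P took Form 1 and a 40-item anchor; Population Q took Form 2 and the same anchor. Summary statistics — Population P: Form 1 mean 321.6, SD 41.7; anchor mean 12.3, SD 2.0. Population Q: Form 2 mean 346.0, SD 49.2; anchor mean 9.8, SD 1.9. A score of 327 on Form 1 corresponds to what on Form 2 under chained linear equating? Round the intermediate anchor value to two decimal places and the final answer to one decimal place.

417.5

Form 1 → anchor (Population P): v = (2.0/41.7)(327 − 321.6) + 12.3 = 12.56
anchor → Form 2 (Population Q): y = (49.2/1.9)(12.56 − 9.8) + 346.0 = 417.5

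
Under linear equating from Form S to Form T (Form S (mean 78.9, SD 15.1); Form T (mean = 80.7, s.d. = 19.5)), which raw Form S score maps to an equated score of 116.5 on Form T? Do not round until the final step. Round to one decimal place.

106.6

Invert y = (SD_Y/SD_X)(x − M_X) + M_Y:
x = (SD_X/SD_Y)(y − M_Y) + M_X = (15.1/19.5)(116.5 − 80.7) + 78.9
x = 0.774359 × 35.800 + 78.9 = 106.6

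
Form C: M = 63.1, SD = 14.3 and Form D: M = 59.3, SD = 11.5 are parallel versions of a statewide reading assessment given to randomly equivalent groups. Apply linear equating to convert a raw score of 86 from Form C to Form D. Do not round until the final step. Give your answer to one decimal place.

Linear equating: y = (SD_Y/SD_X)(x − M_X) + M_Y
y = (11.5/14.3)(86 − 63.1) + 59.3
y = 0.804196 × 22.9 + 59.3 = 18.4161 + 59.3 = 77.7

77.7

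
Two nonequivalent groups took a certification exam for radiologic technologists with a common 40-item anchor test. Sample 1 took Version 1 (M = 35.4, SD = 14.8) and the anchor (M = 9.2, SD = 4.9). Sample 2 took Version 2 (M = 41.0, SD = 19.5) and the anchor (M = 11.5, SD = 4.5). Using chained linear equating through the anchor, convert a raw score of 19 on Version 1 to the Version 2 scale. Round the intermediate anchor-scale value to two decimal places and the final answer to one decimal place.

Version 1 → anchor (Sample 1): v = (4.9/14.8)(19 − 35.4) + 9.2 = 3.77
anchor → Version 2 (Sample 2): y = (19.5/4.5)(3.77 − 11.5) + 41.0 = 7.5

7.5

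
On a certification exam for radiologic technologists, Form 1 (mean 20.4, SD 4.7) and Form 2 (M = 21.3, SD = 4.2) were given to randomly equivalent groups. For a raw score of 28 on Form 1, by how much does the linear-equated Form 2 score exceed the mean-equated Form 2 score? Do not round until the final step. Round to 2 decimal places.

Mean-equated: 28 + (21.3 − 20.4) = 28.90
Linear-equated: (4.2/4.7)(28 − 20.4) + 21.3 = 28.091
Difference = 28.091 − 28.90 = -0.81

-0.81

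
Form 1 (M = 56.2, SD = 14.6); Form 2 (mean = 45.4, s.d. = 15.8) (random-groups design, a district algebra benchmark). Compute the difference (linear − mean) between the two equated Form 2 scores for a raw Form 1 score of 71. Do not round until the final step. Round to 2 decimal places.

Mean-equated: 71 + (45.4 − 56.2) = 60.20
Linear-equated: (15.8/14.6)(71 − 56.2) + 45.4 = 61.416
Difference = 61.416 − 60.20 = 1.22

1.22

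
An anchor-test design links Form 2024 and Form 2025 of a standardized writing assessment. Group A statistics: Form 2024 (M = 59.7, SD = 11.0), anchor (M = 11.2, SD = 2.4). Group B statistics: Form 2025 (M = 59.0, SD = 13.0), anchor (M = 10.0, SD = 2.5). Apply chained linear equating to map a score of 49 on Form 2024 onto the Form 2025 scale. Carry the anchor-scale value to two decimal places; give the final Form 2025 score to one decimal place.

53.1

Form 2024 → anchor (Group A): v = (2.4/11.0)(49 − 59.7) + 11.2 = 8.87
anchor → Form 2025 (Group B): y = (13.0/2.5)(8.87 − 10.0) + 59.0 = 53.1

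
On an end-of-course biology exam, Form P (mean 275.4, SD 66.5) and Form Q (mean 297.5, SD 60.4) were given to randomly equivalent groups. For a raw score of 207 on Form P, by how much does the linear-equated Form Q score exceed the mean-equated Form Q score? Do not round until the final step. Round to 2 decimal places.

6.27

Mean-equated: 207 + (297.5 − 275.4) = 229.10
Linear-equated: (60.4/66.5)(207 − 275.4) + 297.5 = 235.374
Difference = 235.374 − 229.10 = 6.27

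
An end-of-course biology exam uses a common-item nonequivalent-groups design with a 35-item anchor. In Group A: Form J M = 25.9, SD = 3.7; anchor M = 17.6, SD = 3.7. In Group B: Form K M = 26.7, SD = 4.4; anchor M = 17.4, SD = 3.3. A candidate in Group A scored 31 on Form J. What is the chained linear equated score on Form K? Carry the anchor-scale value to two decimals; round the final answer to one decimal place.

33.8

Form J → anchor (Group A): v = (3.7/3.7)(31 − 25.9) + 17.6 = 22.70
anchor → Form K (Group B): y = (4.4/3.3)(22.70 − 17.4) + 26.7 = 33.8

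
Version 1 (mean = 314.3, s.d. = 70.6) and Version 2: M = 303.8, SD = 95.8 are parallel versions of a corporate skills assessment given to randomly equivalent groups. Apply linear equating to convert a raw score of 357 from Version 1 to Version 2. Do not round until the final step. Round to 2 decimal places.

361.74

Linear equating: y = (SD_Y/SD_X)(x − M_X) + M_Y
y = (95.8/70.6)(357 − 314.3) + 303.8
y = 1.356941 × 42.7 + 303.8 = 57.9414 + 303.8 = 361.74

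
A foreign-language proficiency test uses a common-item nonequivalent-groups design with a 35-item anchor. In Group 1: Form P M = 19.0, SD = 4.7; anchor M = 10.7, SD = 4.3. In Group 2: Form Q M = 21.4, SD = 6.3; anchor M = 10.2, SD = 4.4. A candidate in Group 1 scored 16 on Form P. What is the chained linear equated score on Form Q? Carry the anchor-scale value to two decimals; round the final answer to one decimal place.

18.2

Form P → anchor (Group 1): v = (4.3/4.7)(16 − 19.0) + 10.7 = 7.96
anchor → Form Q (Group 2): y = (6.3/4.4)(7.96 − 10.2) + 21.4 = 18.2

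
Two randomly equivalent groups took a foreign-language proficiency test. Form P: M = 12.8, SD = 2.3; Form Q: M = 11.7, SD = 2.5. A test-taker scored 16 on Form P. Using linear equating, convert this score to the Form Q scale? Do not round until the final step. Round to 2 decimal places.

15.18

Linear equating: y = (SD_Y/SD_X)(x − M_X) + M_Y
y = (2.5/2.3)(16 − 12.8) + 11.7
y = 1.086957 × 3.2 + 11.7 = 3.4783 + 11.7 = 15.18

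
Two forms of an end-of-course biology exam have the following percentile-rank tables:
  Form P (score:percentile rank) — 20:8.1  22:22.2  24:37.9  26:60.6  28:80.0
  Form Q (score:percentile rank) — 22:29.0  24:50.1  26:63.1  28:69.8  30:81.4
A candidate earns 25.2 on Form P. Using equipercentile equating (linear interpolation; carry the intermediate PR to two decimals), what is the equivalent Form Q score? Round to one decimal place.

PR of 25.2 on Form P: 37.9 + (25.2 − 24)/(26 − 24) × (60.6 − 37.9) = 51.52
On Form Q, PR 51.52 falls between score 24 (PR 50.1) and 26 (PR 63.1).
Interpolate: 24 + (51.52 − 50.1)/(63.1 − 50.1) × (26 − 24) = 24.2

24.2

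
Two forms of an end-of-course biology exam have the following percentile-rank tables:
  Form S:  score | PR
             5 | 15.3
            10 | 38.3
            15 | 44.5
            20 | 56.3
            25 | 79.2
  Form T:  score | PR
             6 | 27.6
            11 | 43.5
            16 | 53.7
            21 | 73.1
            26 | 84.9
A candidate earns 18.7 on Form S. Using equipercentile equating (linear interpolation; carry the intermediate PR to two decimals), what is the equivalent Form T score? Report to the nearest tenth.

PR of 18.7 on Form S: 44.5 + (18.7 − 15)/(20 − 15) × (56.3 − 44.5) = 53.23
On Form T, PR 53.23 falls between score 11 (PR 43.5) and 16 (PR 53.7).
Interpolate: 11 + (53.23 − 43.5)/(53.7 − 43.5) × (16 − 11) = 15.8

15.8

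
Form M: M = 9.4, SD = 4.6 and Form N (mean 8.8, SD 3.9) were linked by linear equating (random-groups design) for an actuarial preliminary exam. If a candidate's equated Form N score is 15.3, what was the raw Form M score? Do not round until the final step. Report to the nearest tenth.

Invert y = (SD_Y/SD_X)(x − M_X) + M_Y:
x = (SD_X/SD_Y)(y − M_Y) + M_X = (4.6/3.9)(15.3 − 8.8) + 9.4
x = 1.179487 × 6.500 + 9.4 = 17.1

17.1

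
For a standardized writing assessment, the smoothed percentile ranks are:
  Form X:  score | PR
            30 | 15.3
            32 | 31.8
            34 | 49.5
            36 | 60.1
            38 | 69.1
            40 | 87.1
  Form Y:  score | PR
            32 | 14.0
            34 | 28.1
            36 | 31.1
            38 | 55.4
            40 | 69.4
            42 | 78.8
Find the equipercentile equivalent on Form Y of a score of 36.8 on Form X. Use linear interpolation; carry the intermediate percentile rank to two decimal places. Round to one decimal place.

PR of 36.8 on Form X: 60.1 + (36.8 − 36)/(38 − 36) × (69.1 − 60.1) = 63.70
On Form Y, PR 63.70 falls between score 38 (PR 55.4) and 40 (PR 69.4).
Interpolate: 38 + (63.70 − 55.4)/(69.4 − 55.4) × (40 − 38) = 39.2

39.2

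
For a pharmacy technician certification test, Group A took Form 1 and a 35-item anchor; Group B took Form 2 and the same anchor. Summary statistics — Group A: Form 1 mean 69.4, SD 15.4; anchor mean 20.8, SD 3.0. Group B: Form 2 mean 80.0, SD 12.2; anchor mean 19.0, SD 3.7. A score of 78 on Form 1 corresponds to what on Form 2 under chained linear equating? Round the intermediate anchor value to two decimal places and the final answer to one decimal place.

91.5

Form 1 → anchor (Group A): v = (3.0/15.4)(78 − 69.4) + 20.8 = 22.48
anchor → Form 2 (Group B): y = (12.2/3.7)(22.48 − 19.0) + 80.0 = 91.5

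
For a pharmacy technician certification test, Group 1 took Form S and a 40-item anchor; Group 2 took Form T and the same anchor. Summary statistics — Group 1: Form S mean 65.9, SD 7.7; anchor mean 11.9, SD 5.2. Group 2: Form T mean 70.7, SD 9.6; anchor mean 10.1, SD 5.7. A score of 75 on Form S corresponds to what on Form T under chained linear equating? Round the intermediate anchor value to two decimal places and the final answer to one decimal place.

84.1

Form S → anchor (Group 1): v = (5.2/7.7)(75 − 65.9) + 11.9 = 18.05
anchor → Form T (Group 2): y = (9.6/5.7)(18.05 − 10.1) + 70.7 = 84.1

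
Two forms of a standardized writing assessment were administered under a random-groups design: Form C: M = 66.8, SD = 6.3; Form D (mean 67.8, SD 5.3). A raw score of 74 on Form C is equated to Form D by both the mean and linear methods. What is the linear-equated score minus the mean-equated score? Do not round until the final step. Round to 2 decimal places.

-1.14

Mean-equated: 74 + (67.8 − 66.8) = 75.00
Linear-equated: (5.3/6.3)(74 − 66.8) + 67.8 = 73.857
Difference = 73.857 − 75.00 = -1.14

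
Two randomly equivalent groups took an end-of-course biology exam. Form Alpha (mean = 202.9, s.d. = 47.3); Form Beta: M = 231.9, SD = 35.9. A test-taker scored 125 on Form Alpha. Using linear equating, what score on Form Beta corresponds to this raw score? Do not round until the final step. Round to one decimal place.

Linear equating: y = (SD_Y/SD_X)(x − M_X) + M_Y
y = (35.9/47.3)(125 − 202.9) + 231.9
y = 0.758985 × -77.9 + 231.9 = -59.1249 + 231.9 = 172.8

172.8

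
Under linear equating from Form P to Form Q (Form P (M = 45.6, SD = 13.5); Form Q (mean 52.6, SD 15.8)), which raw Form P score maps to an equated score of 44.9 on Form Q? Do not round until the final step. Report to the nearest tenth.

Invert y = (SD_Y/SD_X)(x − M_X) + M_Y:
x = (SD_X/SD_Y)(y − M_Y) + M_X = (13.5/15.8)(44.9 − 52.6) + 45.6
x = 0.854430 × -7.700 + 45.6 = 39.0

39.0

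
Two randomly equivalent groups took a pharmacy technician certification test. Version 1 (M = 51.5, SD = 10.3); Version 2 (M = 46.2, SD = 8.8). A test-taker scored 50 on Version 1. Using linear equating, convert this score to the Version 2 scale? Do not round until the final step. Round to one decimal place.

44.9

Linear equating: y = (SD_Y/SD_X)(x − M_X) + M_Y
y = (8.8/10.3)(50 − 51.5) + 46.2
y = 0.854369 × -1.5 + 46.2 = -1.2816 + 46.2 = 44.9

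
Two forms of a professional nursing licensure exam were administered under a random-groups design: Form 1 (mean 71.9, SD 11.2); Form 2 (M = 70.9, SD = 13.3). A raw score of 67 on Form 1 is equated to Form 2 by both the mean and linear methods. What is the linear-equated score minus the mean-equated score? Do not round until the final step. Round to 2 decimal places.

Mean-equated: 67 + (70.9 − 71.9) = 66.00
Linear-equated: (13.3/11.2)(67 − 71.9) + 70.9 = 65.081
Difference = 65.081 − 66.00 = -0.92

-0.92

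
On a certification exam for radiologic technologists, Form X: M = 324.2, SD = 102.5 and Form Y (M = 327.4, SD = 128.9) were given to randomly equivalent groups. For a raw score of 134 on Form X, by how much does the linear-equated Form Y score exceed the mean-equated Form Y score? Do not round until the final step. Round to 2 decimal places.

-48.99

Mean-equated: 134 + (327.4 − 324.2) = 137.20
Linear-equated: (128.9/102.5)(134 − 324.2) + 327.4 = 88.212
Difference = 88.212 − 137.20 = -48.99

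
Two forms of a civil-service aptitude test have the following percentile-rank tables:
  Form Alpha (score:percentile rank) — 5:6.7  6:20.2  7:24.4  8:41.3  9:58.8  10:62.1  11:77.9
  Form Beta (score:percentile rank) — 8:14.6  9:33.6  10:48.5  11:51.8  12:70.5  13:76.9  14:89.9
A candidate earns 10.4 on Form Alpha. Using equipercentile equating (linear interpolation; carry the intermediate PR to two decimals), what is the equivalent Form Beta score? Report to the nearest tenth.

11.9

PR of 10.4 on Form Alpha: 62.1 + (10.4 − 10)/(11 − 10) × (77.9 − 62.1) = 68.42
On Form Beta, PR 68.42 falls between score 11 (PR 51.8) and 12 (PR 70.5).
Interpolate: 11 + (68.42 − 51.8)/(70.5 − 51.8) × (12 − 11) = 11.9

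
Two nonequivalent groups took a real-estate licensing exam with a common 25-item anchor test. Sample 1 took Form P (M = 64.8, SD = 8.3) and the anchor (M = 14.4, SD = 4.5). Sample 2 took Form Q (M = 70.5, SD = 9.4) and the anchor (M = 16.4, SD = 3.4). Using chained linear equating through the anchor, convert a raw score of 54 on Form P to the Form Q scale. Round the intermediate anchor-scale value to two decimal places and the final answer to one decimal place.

48.8

Form P → anchor (Sample 1): v = (4.5/8.3)(54 − 64.8) + 14.4 = 8.54
anchor → Form Q (Sample 2): y = (9.4/3.4)(8.54 − 16.4) + 70.5 = 48.8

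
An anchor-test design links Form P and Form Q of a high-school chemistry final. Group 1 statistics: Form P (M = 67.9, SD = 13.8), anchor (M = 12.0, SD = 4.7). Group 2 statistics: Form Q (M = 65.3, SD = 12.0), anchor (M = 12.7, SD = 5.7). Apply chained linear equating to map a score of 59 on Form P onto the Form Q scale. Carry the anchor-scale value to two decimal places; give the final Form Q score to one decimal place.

Form P → anchor (Group 1): v = (4.7/13.8)(59 − 67.9) + 12.0 = 8.97
anchor → Form Q (Group 2): y = (12.0/5.7)(8.97 − 12.7) + 65.3 = 57.4

57.4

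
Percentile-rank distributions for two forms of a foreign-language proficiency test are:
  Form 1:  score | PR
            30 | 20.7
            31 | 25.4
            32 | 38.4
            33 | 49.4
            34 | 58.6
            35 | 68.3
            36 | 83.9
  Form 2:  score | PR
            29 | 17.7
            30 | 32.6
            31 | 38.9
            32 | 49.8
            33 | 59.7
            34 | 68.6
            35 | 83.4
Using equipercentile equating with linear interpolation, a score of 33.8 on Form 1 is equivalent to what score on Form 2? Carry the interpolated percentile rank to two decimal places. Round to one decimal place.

32.7

PR of 33.8 on Form 1: 49.4 + (33.8 − 33)/(34 − 33) × (58.6 − 49.4) = 56.76
On Form 2, PR 56.76 falls between score 32 (PR 49.8) and 33 (PR 59.7).
Interpolate: 32 + (56.76 − 49.8)/(59.7 − 49.8) × (33 − 32) = 32.7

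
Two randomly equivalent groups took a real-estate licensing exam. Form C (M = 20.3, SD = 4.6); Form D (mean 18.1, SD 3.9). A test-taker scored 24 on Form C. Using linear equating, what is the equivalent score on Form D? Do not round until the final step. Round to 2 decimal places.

Linear equating: y = (SD_Y/SD_X)(x − M_X) + M_Y
y = (3.9/4.6)(24 − 20.3) + 18.1
y = 0.847826 × 3.7 + 18.1 = 3.1370 + 18.1 = 21.24

21.24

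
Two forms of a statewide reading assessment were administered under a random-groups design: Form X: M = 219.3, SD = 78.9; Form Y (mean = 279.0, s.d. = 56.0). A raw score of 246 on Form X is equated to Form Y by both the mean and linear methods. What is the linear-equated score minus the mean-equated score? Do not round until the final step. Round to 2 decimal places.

-7.75

Mean-equated: 246 + (279.0 − 219.3) = 305.70
Linear-equated: (56.0/78.9)(246 − 219.3) + 279.0 = 297.951
Difference = 297.951 − 305.70 = -7.75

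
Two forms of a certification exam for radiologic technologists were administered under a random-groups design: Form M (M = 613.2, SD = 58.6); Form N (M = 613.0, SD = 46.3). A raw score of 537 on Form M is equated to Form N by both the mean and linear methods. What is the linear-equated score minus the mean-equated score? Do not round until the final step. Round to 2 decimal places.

Mean-equated: 537 + (613.0 − 613.2) = 536.80
Linear-equated: (46.3/58.6)(537 − 613.2) + 613.0 = 552.794
Difference = 552.794 − 536.80 = 15.99

15.99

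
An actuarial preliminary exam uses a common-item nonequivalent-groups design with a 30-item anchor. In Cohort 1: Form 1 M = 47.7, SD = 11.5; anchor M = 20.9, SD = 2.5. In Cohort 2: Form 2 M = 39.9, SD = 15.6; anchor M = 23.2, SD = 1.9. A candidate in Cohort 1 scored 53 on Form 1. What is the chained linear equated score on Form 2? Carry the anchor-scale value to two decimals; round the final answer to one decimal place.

30.5

Form 1 → anchor (Cohort 1): v = (2.5/11.5)(53 − 47.7) + 20.9 = 22.05
anchor → Form 2 (Cohort 2): y = (15.6/1.9)(22.05 − 23.2) + 39.9 = 30.5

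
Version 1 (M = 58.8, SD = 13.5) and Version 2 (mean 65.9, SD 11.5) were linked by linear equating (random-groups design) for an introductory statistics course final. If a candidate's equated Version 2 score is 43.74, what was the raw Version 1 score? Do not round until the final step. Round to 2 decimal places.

Invert y = (SD_Y/SD_X)(x − M_X) + M_Y:
x = (SD_X/SD_Y)(y − M_Y) + M_X = (13.5/11.5)(43.74 − 65.9) + 58.8
x = 1.173913 × -22.160 + 58.8 = 32.79

32.79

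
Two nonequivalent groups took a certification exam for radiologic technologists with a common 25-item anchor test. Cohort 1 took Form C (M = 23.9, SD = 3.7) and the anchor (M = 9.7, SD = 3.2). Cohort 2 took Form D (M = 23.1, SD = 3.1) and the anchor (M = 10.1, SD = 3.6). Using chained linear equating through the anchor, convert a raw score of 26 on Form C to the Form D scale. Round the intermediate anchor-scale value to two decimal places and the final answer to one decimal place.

Form C → anchor (Cohort 1): v = (3.2/3.7)(26 − 23.9) + 9.7 = 11.52
anchor → Form D (Cohort 2): y = (3.1/3.6)(11.52 − 10.1) + 23.1 = 24.3

24.3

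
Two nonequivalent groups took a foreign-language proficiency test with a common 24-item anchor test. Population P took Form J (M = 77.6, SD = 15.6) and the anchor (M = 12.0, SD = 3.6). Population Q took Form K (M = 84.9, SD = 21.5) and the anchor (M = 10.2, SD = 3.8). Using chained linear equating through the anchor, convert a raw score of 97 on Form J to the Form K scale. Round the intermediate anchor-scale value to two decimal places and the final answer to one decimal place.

120.4

Form J → anchor (Population P): v = (3.6/15.6)(97 − 77.6) + 12.0 = 16.48
anchor → Form K (Population Q): y = (21.5/3.8)(16.48 − 10.2) + 84.9 = 120.4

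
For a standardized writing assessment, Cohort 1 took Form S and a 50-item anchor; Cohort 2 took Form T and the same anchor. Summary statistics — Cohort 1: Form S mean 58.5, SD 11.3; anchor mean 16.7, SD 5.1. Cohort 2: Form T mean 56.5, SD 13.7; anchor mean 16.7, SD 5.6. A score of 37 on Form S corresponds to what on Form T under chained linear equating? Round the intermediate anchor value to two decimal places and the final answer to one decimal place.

32.8

Form S → anchor (Cohort 1): v = (5.1/11.3)(37 − 58.5) + 16.7 = 7.00
anchor → Form T (Cohort 2): y = (13.7/5.6)(7.00 − 16.7) + 56.5 = 32.8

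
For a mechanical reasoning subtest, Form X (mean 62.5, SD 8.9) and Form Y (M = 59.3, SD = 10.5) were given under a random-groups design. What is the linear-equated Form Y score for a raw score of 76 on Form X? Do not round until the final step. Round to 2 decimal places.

75.23

Linear equating: y = (SD_Y/SD_X)(x − M_X) + M_Y
y = (10.5/8.9)(76 − 62.5) + 59.3
y = 1.179775 × 13.5 + 59.3 = 15.9270 + 59.3 = 75.23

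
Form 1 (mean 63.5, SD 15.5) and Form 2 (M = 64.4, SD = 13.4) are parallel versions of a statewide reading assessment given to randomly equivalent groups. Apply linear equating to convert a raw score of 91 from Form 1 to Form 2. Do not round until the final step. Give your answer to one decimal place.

88.2

Linear equating: y = (SD_Y/SD_X)(x − M_X) + M_Y
y = (13.4/15.5)(91 − 63.5) + 64.4
y = 0.864516 × 27.5 + 64.4 = 23.7742 + 64.4 = 88.2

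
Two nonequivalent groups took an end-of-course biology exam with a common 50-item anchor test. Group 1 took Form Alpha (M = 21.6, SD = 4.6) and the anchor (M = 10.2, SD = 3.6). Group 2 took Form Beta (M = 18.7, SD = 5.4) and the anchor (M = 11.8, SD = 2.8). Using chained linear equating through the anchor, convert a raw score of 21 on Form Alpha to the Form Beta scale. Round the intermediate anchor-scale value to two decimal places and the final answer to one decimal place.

14.7

Form Alpha → anchor (Group 1): v = (3.6/4.6)(21 − 21.6) + 10.2 = 9.73
anchor → Form Beta (Group 2): y = (5.4/2.8)(9.73 − 11.8) + 18.7 = 14.7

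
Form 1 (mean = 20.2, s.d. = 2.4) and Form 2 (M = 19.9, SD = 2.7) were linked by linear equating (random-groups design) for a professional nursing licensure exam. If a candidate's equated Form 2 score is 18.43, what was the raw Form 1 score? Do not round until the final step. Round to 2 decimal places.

Invert y = (SD_Y/SD_X)(x − M_X) + M_Y:
x = (SD_X/SD_Y)(y − M_Y) + M_X = (2.4/2.7)(18.43 − 19.9) + 20.2
x = 0.888889 × -1.470 + 20.2 = 18.89

18.89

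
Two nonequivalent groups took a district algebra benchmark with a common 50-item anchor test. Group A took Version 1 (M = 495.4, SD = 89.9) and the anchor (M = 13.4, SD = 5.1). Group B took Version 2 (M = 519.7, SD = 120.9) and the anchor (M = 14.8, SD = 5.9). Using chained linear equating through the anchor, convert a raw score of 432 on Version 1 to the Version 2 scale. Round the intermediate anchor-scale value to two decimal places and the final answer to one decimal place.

Version 1 → anchor (Group A): v = (5.1/89.9)(432 − 495.4) + 13.4 = 9.80
anchor → Version 2 (Group B): y = (120.9/5.9)(9.80 − 14.8) + 519.7 = 417.2

417.2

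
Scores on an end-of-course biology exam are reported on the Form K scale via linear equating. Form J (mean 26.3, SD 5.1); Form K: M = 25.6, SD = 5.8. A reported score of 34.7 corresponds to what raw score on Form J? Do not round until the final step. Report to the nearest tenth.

34.3

Invert y = (SD_Y/SD_X)(x − M_X) + M_Y:
x = (SD_X/SD_Y)(y − M_Y) + M_X = (5.1/5.8)(34.7 − 25.6) + 26.3
x = 0.879310 × 9.100 + 26.3 = 34.3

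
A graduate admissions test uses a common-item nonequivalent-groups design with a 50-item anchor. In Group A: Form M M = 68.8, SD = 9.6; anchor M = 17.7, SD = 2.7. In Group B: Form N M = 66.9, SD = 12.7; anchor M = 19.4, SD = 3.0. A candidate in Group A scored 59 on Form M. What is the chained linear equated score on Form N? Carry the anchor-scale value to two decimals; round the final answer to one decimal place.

48.0

Form M → anchor (Group A): v = (2.7/9.6)(59 − 68.8) + 17.7 = 14.94
anchor → Form N (Group B): y = (12.7/3.0)(14.94 − 19.4) + 66.9 = 48.0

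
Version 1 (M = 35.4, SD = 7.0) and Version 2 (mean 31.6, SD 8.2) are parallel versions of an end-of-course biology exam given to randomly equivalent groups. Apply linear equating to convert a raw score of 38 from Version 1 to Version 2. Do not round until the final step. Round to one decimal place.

Linear equating: y = (SD_Y/SD_X)(x − M_X) + M_Y
y = (8.2/7.0)(38 − 35.4) + 31.6
y = 1.171429 × 2.6 + 31.6 = 3.0457 + 31.6 = 34.6

34.6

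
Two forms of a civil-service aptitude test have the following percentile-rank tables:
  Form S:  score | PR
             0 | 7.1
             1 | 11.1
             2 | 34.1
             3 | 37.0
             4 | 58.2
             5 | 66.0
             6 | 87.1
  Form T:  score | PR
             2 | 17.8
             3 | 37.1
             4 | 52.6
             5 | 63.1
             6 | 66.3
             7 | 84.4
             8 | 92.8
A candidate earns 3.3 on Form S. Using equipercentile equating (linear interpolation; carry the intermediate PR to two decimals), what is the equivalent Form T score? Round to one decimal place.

PR of 3.3 on Form S: 37.0 + (3.3 − 3)/(4 − 3) × (58.2 − 37.0) = 43.36
On Form T, PR 43.36 falls between score 3 (PR 37.1) and 4 (PR 52.6).
Interpolate: 3 + (43.36 − 37.1)/(52.6 − 37.1) × (4 − 3) = 3.4

3.4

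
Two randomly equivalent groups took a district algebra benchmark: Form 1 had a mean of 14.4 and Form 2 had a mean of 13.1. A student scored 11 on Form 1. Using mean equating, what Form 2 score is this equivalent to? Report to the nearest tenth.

9.7

Mean equating: y = x + (M_Y − M_X) = 11 + (13.1 − 14.4) = 9.7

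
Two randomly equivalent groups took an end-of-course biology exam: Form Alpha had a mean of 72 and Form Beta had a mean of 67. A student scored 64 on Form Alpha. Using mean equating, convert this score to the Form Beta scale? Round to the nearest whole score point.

59

Mean equating: y = x + (M_Y − M_X) = 64 + (67 − 72) = 59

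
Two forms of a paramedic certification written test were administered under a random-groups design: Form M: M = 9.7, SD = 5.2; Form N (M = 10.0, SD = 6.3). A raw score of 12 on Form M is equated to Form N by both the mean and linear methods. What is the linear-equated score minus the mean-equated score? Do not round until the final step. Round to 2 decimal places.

0.49

Mean-equated: 12 + (10.0 − 9.7) = 12.30
Linear-equated: (6.3/5.2)(12 − 9.7) + 10.0 = 12.787
Difference = 12.787 − 12.30 = 0.49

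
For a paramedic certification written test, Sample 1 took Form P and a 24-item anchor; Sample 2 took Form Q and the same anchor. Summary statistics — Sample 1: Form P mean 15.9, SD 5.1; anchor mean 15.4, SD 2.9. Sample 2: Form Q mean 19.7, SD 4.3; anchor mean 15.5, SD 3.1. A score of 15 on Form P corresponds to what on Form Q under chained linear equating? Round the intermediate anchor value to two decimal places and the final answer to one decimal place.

Form P → anchor (Sample 1): v = (2.9/5.1)(15 − 15.9) + 15.4 = 14.89
anchor → Form Q (Sample 2): y = (4.3/3.1)(14.89 − 15.5) + 19.7 = 18.9

18.9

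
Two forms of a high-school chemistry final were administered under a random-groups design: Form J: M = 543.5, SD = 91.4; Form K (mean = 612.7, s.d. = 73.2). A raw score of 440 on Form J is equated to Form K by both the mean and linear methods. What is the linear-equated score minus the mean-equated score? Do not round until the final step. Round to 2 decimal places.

Mean-equated: 440 + (612.7 − 543.5) = 509.20
Linear-equated: (73.2/91.4)(440 − 543.5) + 612.7 = 529.809
Difference = 529.809 − 509.20 = 20.61

20.61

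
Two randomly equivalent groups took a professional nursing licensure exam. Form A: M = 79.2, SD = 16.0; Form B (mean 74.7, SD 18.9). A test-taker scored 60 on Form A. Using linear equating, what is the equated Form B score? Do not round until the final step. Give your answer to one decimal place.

52.0

Linear equating: y = (SD_Y/SD_X)(x − M_X) + M_Y
y = (18.9/16.0)(60 − 79.2) + 74.7
y = 1.181250 × -19.2 + 74.7 = -22.6800 + 74.7 = 52.0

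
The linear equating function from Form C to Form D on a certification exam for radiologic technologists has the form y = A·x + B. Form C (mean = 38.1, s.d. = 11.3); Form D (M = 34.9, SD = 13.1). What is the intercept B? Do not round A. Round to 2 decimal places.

A = SD_Y / SD_X = 13.1 / 11.3 = 1.159292
B = M_Y − A·M_X = 34.9 − 1.159292 × 38.1 = -9.27

-9.27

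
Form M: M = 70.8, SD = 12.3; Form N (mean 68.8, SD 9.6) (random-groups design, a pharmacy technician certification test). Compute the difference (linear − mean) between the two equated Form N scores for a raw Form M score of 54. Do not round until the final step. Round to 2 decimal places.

Mean-equated: 54 + (68.8 − 70.8) = 52.00
Linear-equated: (9.6/12.3)(54 − 70.8) + 68.8 = 55.688
Difference = 55.688 − 52.00 = 3.69

3.69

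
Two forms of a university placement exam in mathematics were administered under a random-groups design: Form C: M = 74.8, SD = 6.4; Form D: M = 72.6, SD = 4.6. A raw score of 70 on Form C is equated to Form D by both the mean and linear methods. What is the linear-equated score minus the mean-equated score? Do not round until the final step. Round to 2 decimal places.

Mean-equated: 70 + (72.6 − 74.8) = 67.80
Linear-equated: (4.6/6.4)(70 − 74.8) + 72.6 = 69.150
Difference = 69.150 − 67.80 = 1.35

1.35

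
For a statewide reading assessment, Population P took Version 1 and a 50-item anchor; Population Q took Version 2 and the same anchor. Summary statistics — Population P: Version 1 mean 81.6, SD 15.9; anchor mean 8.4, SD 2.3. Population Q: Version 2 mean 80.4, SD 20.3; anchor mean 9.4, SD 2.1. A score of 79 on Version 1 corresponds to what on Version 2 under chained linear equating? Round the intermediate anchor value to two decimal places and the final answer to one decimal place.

67.1

Version 1 → anchor (Population P): v = (2.3/15.9)(79 − 81.6) + 8.4 = 8.02
anchor → Version 2 (Population Q): y = (20.3/2.1)(8.02 − 9.4) + 80.4 = 67.1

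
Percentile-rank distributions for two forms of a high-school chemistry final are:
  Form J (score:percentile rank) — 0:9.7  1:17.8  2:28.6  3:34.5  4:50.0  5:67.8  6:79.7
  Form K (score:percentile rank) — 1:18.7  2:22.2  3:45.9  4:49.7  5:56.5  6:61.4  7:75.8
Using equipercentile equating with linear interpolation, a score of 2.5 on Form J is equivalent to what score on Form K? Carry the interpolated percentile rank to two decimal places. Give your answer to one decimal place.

2.4

PR of 2.5 on Form J: 28.6 + (2.5 − 2)/(3 − 2) × (34.5 − 28.6) = 31.55
On Form K, PR 31.55 falls between score 2 (PR 22.2) and 3 (PR 45.9).
Interpolate: 2 + (31.55 − 22.2)/(45.9 − 22.2) × (3 − 2) = 2.4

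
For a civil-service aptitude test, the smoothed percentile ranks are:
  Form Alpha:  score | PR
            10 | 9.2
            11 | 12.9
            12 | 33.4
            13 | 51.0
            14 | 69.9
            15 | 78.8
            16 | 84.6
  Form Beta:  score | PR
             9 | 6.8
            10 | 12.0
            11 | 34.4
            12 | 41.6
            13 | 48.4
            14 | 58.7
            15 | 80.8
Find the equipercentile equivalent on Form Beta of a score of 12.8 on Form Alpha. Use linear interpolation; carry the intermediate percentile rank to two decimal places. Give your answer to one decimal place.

PR of 12.8 on Form Alpha: 33.4 + (12.8 − 12)/(13 − 12) × (51.0 − 33.4) = 47.48
On Form Beta, PR 47.48 falls between score 12 (PR 41.6) and 13 (PR 48.4).
Interpolate: 12 + (47.48 − 41.6)/(48.4 − 41.6) × (13 − 12) = 12.9

12.9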